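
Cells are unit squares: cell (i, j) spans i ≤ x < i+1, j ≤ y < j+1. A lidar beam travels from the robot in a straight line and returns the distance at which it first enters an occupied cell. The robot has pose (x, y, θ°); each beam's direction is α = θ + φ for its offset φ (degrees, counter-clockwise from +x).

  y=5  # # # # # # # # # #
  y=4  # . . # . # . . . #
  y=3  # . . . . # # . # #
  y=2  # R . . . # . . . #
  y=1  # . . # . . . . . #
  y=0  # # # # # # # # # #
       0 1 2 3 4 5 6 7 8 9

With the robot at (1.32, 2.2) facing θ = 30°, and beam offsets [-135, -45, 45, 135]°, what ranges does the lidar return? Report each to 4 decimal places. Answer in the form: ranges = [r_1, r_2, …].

beam 1: φ=-135°, α=255°
  d=(-0.2588,-0.9659)  start (1,2)  tX=1.2364 tY=0.2071  stride 1/|dx|=3.8637 1/|dy|=1.0353
    cross y-line → (1,1), t=0.2071
    cross x-line → (0,1), t=1.2364 (wall)
  → r_1 = 1.2364
beam 2: φ=-45°, α=345°
  d=(0.9659,-0.2588)  start (1,2)  tX=0.7040 tY=0.7727  stride 1/|dx|=1.0353 1/|dy|=3.8637
    cross x-line → (2,2), t=0.7040
    cross y-line → (2,1), t=0.7727
    cross x-line → (3,1), t=1.7393 (wall)
  → r_2 = 1.7393
beam 3: φ=45°, α=75°
  d=(0.2588,0.9659)  start (1,2)  tX=2.6273 tY=0.8282  stride 1/|dx|=3.8637 1/|dy|=1.0353
    cross y-line → (1,3), t=0.8282
    cross y-line → (1,4), t=1.8635
    cross x-line → (2,4), t=2.6273
    cross y-line → (2,5), t=2.8988 (wall)
  → r_3 = 2.8988
beam 4: φ=135°, α=165°
  d=(-0.9659,0.2588)  start (1,2)  tX=0.3313 tY=3.0910  stride 1/|dx|=1.0353 1/|dy|=3.8637
    cross x-line → (0,2), t=0.3313 (wall)
  → r_4 = 0.3313

ranges = [1.2364, 1.7393, 2.8988, 0.3313]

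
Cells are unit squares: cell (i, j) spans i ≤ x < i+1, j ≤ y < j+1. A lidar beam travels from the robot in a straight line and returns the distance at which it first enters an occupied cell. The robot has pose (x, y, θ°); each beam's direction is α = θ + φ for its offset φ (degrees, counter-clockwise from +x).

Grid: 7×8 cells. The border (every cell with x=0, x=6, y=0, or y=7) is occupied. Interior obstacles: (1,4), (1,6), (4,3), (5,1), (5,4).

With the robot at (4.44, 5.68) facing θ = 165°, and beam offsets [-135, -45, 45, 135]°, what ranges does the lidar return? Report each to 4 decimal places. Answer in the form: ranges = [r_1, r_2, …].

beam 1: φ=-135°, α=30°
  dir = (cos 30°, sin 30°) = (0.8660, 0.5000); from cell (4,5)
  next x-line at t=0.6466, next y-line at t=0.6400; Δt_x=1.1547, Δt_y=2.0000
    y: enter (4,6) at t=0.6400
    x: enter (5,6) at t=0.6466
    x: enter (6,6) at t=1.8013 ← occupied
  → r_1 = 1.8013
beam 2: φ=-45°, α=120°
  dir = (cos 120°, sin 120°) = (-0.5000, 0.8660); from cell (4,5)
  next x-line at t=0.8800, next y-line at t=0.3695; Δt_x=2.0000, Δt_y=1.1547
    y: enter (4,6) at t=0.3695
    x: enter (3,6) at t=0.8800
    y: enter (3,7) at t=1.5242 ← occupied
  → r_2 = 1.5242
beam 3: φ=45°, α=210°
  dir = (cos 210°, sin 210°) = (-0.8660, -0.5000); from cell (4,5)
  next x-line at t=0.5081, next y-line at t=1.3600; Δt_x=1.1547, Δt_y=2.0000
    x: enter (3,5) at t=0.5081
    y: enter (3,4) at t=1.3600
    x: enter (2,4) at t=1.6628
    x: enter (1,4) at t=2.8175 ← occupied
  → r_3 = 2.8175
beam 4: φ=135°, α=300°
  dir = (cos 300°, sin 300°) = (0.5000, -0.8660); from cell (4,5)
  next x-line at t=1.1200, next y-line at t=0.7852; Δt_x=2.0000, Δt_y=1.1547
    y: enter (4,4) at t=0.7852
    x: enter (5,4) at t=1.1200 ← occupied
  → r_4 = 1.1200

ranges = [1.8013, 1.5242, 2.8175, 1.1200]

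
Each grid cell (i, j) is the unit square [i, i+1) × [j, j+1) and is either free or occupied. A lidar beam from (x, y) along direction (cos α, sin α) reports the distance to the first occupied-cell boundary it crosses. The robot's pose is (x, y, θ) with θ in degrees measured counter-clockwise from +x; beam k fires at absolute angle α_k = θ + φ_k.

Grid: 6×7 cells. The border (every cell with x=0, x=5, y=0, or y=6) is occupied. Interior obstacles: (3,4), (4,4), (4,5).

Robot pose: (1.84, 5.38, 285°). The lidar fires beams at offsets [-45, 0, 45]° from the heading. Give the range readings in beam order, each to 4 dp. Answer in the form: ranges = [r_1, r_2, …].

ranges = [1.6800, 4.5345, 1.3395]

beam 1: φ=-45°, α=240°
  cosα=-0.5000 sinα=-0.8660 | (1,5) | tMaxX 1.6800 tMaxY 0.4388 | tΔX 2.0000 tΔY 1.1547
    t=0.4388 [y] (1,4)
    t=1.5935 [y] (1,3)
    t=1.6800 [x] (0,3) — stop
  → r_1 = 1.6800
beam 2: φ=0°, α=285°
  cosα=0.2588 sinα=-0.9659 | (1,5) | tMaxX 0.6182 tMaxY 0.3934 | tΔX 3.8637 tΔY 1.0353
    t=0.3934 [y] (1,4)
    t=0.6182 [x] (2,4)
    t=1.4287 [y] (2,3)
    t=2.4640 [y] (2,2)
    t=3.4992 [y] (2,1)
    t=4.4819 [x] (3,1)
    t=4.5345 [y] (3,0) — stop
  → r_2 = 4.5345
beam 3: φ=45°, α=330°
  cosα=0.8660 sinα=-0.5000 | (1,5) | tMaxX 0.1848 tMaxY 0.7600 | tΔX 1.1547 tΔY 2.0000
    t=0.1848 [x] (2,5)
    t=0.7600 [y] (2,4)
    t=1.3395 [x] (3,4) — stop
  → r_3 = 1.3395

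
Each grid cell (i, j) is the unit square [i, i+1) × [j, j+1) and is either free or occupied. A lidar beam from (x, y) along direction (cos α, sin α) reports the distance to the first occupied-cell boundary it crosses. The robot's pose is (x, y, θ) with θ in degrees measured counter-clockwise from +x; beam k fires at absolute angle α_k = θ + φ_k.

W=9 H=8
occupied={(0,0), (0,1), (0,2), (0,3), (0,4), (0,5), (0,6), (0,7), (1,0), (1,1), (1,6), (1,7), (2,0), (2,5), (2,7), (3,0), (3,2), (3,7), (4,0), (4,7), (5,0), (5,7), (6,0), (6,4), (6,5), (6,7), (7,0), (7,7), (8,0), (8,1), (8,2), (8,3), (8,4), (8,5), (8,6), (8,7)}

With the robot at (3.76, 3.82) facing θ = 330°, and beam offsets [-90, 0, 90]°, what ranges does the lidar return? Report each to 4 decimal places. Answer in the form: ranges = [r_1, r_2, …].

beam 1: φ=-90°, α=240°
  direction (-0.5000, -0.8660); cell (3,3); t to first gridline: x 1.5200, y 0.9469 (then +2.0000 / +1.1547)
    (3,2) via y @ 0.9469  # hit
  → r_1 = 0.9469
beam 2: φ=0°, α=330°
  direction (0.8660, -0.5000); cell (3,3); t to first gridline: x 0.2771, y 1.6400 (then +1.1547 / +2.0000)
    (4,3) via x @ 0.2771
    (5,3) via x @ 1.4318
    (5,2) via y @ 1.6400
    (6,2) via x @ 2.5865
    (6,1) via y @ 3.6400
    (7,1) via x @ 3.7412
    (8,1) via x @ 4.8959  # hit
  → r_2 = 4.8959
beam 3: φ=90°, α=60°
  direction (0.5000, 0.8660); cell (3,3); t to first gridline: x 0.4800, y 0.2078 (then +2.0000 / +1.1547)
    (3,4) via y @ 0.2078
    (4,4) via x @ 0.4800
    (4,5) via y @ 1.3625
    (5,5) via x @ 2.4800
    (5,6) via y @ 2.5172
    (5,7) via y @ 3.6719  # hit
  → r_3 = 3.6719

ranges = [0.9469, 4.8959, 3.6719]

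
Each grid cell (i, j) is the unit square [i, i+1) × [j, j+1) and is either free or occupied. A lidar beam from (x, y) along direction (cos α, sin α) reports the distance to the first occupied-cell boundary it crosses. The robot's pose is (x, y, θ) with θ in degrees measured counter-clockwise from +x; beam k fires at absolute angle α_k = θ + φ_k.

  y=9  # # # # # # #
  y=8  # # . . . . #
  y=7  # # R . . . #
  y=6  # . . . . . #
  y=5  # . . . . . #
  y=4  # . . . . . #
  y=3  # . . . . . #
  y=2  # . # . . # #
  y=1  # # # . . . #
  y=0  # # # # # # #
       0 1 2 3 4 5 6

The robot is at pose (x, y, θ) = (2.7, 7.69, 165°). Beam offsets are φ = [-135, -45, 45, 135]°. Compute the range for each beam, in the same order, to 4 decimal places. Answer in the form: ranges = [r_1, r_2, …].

beam 1: φ=-135°, α=30°
  d=(0.8660,0.5000)  start (2,7)  tX=0.3464 tY=0.6200  stride 1/|dx|=1.1547 1/|dy|=2.0000
    cross x-line → (3,7), t=0.3464
    cross y-line → (3,8), t=0.6200
    cross x-line → (4,8), t=1.5011
    cross y-line → (4,9), t=2.6200 (wall)
  → r_1 = 2.6200
beam 2: φ=-45°, α=120°
  d=(-0.5000,0.8660)  start (2,7)  tX=1.4000 tY=0.3580  stride 1/|dx|=2.0000 1/|dy|=1.1547
    cross y-line → (2,8), t=0.3580
    cross x-line → (1,8), t=1.4000 (wall)
  → r_2 = 1.4000
beam 3: φ=45°, α=210°
  d=(-0.8660,-0.5000)  start (2,7)  tX=0.8083 tY=1.3800  stride 1/|dx|=1.1547 1/|dy|=2.0000
    cross x-line → (1,7), t=0.8083 (wall)
  → r_3 = 0.8083
beam 4: φ=135°, α=300°
  d=(0.5000,-0.8660)  start (2,7)  tX=0.6000 tY=0.7967  stride 1/|dx|=2.0000 1/|dy|=1.1547
    cross x-line → (3,7), t=0.6000
    cross y-line → (3,6), t=0.7967
    cross y-line → (3,5), t=1.9514
    cross x-line → (4,5), t=2.6000
    cross y-line → (4,4), t=3.1061
    cross y-line → (4,3), t=4.2608
    cross x-line → (5,3), t=4.6000
    cross y-line → (5,2), t=5.4155 (wall)
  → r_4 = 5.4155

ranges = [2.6200, 1.4000, 0.8083, 5.4155]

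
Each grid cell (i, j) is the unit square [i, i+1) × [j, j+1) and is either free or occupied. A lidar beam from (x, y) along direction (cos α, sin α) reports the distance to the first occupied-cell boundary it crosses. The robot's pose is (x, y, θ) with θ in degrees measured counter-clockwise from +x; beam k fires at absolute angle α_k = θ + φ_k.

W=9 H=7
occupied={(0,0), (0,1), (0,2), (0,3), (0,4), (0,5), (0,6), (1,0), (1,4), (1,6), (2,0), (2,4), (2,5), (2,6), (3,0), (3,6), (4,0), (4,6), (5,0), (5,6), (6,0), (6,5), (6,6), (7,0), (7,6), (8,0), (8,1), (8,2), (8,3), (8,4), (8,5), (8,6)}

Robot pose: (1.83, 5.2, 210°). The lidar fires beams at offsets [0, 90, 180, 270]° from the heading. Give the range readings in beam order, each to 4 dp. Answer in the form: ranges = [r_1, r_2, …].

ranges = [0.4000, 0.2309, 0.1963, 0.9238]

beam 1: φ=0°, α=210°
  cosα=-0.8660 sinα=-0.5000 | (1,5) | tMaxX 0.9584 tMaxY 0.4000 | tΔX 1.1547 tΔY 2.0000
    t=0.4000 [y] (1,4) — stop
  → r_1 = 0.4000
beam 2: φ=90°, α=300°
  cosα=0.5000 sinα=-0.8660 | (1,5) | tMaxX 0.3400 tMaxY 0.2309 | tΔX 2.0000 tΔY 1.1547
    t=0.2309 [y] (1,4) — stop
  → r_2 = 0.2309
beam 3: φ=180°, α=30°
  cosα=0.8660 sinα=0.5000 | (1,5) | tMaxX 0.1963 tMaxY 1.6000 | tΔX 1.1547 tΔY 2.0000
    t=0.1963 [x] (2,5) — stop
  → r_3 = 0.1963
beam 4: φ=270°, α=120°
  cosα=-0.5000 sinα=0.8660 | (1,5) | tMaxX 1.6600 tMaxY 0.9238 | tΔX 2.0000 tΔY 1.1547
    t=0.9238 [y] (1,6) — stop
  → r_4 = 0.9238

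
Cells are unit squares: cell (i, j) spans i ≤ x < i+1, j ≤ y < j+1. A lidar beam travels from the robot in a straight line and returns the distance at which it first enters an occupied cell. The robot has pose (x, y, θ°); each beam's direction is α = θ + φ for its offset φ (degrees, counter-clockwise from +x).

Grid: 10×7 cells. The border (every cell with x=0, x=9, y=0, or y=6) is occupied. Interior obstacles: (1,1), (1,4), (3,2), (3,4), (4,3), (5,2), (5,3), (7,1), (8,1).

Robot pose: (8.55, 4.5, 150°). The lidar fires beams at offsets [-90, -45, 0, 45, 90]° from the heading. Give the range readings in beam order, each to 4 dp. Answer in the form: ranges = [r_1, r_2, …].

beam 1: φ=-90°, α=60°
  dir = (cos 60°, sin 60°) = (0.5000, 0.8660); from cell (8,4)
  next x-line at t=0.9000, next y-line at t=0.5774; Δt_x=2.0000, Δt_y=1.1547
    y: enter (8,5) at t=0.5774
    x: enter (9,5) at t=0.9000 ← occupied
  → r_1 = 0.9000
beam 2: φ=-45°, α=105°
  dir = (cos 105°, sin 105°) = (-0.2588, 0.9659); from cell (8,4)
  next x-line at t=2.1250, next y-line at t=0.5176; Δt_x=3.8637, Δt_y=1.0353
    y: enter (8,5) at t=0.5176
    y: enter (8,6) at t=1.5529 ← occupied
  → r_2 = 1.5529
beam 3: φ=0°, α=150°
  dir = (cos 150°, sin 150°) = (-0.8660, 0.5000); from cell (8,4)
  next x-line at t=0.6351, next y-line at t=1.0000; Δt_x=1.1547, Δt_y=2.0000
    x: enter (7,4) at t=0.6351
    y: enter (7,5) at t=1.0000
    x: enter (6,5) at t=1.7898
    x: enter (5,5) at t=2.9445
    y: enter (5,6) at t=3.0000 ← occupied
  → r_3 = 3.0000
beam 4: φ=45°, α=195°
  dir = (cos 195°, sin 195°) = (-0.9659, -0.2588); from cell (8,4)
  next x-line at t=0.5694, next y-line at t=1.9319; Δt_x=1.0353, Δt_y=3.8637
    x: enter (7,4) at t=0.5694
    x: enter (6,4) at t=1.6047
    y: enter (6,3) at t=1.9319
    x: enter (5,3) at t=2.6400 ← occupied
  → r_4 = 2.6400
beam 5: φ=90°, α=240°
  dir = (cos 240°, sin 240°) = (-0.5000, -0.8660); from cell (8,4)
  next x-line at t=1.1000, next y-line at t=0.5774; Δt_x=2.0000, Δt_y=1.1547
    y: enter (8,3) at t=0.5774
    x: enter (7,3) at t=1.1000
    y: enter (7,2) at t=1.7321
    y: enter (7,1) at t=2.8868 ← occupied
  → r_5 = 2.8868

ranges = [0.9000, 1.5529, 3.0000, 2.6400, 2.8868]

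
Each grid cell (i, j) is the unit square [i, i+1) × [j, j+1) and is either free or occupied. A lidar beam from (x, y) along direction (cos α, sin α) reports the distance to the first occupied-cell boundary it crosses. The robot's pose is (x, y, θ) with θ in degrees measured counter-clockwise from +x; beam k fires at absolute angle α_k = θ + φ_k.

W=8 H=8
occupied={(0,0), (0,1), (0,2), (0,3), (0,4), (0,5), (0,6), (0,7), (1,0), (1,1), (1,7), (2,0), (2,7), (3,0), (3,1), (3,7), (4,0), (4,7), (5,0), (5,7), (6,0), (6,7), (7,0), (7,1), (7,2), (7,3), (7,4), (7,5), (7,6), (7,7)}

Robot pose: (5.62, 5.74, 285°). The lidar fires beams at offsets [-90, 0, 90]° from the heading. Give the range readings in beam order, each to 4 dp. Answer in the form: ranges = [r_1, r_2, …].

beam 1: φ=-90°, α=195°
  direction (-0.9659, -0.2588); cell (5,5); t to first gridline: x 0.6419, y 2.8591 (then +1.0353 / +3.8637)
    (4,5) via x @ 0.6419
    (3,5) via x @ 1.6771
    (2,5) via x @ 2.7124
    (2,4) via y @ 2.8591
    (1,4) via x @ 3.7477
    (0,4) via x @ 4.7830  # hit
  → r_1 = 4.7830
beam 2: φ=0°, α=285°
  direction (0.2588, -0.9659); cell (5,5); t to first gridline: x 1.4682, y 0.7661 (then +3.8637 / +1.0353)
    (5,4) via y @ 0.7661
    (6,4) via x @ 1.4682
    (6,3) via y @ 1.8014
    (6,2) via y @ 2.8367
    (6,1) via y @ 3.8719
    (6,0) via y @ 4.9072  # hit
  → r_2 = 4.9072
beam 3: φ=90°, α=15°
  direction (0.9659, 0.2588); cell (5,5); t to first gridline: x 0.3934, y 1.0046 (then +1.0353 / +3.8637)
    (6,5) via x @ 0.3934
    (6,6) via y @ 1.0046
    (7,6) via x @ 1.4287  # hit
  → r_3 = 1.4287

ranges = [4.7830, 4.9072, 1.4287]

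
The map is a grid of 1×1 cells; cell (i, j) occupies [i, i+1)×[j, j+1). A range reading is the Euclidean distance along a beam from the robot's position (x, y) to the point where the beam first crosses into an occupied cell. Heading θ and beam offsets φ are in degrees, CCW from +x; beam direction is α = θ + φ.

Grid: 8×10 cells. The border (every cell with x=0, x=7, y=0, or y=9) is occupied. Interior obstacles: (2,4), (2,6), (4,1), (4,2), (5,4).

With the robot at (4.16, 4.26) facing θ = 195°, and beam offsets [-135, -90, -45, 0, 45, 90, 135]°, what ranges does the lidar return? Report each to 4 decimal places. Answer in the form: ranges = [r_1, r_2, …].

beam 1: φ=-135°, α=60°
  dir = (cos 60°, sin 60°) = (0.5000, 0.8660); from cell (4,4)
  next x-line at t=1.6800, next y-line at t=0.8545; Δt_x=2.0000, Δt_y=1.1547
    y: enter (4,5) at t=0.8545
    x: enter (5,5) at t=1.6800
    y: enter (5,6) at t=2.0092
    y: enter (5,7) at t=3.1639
    x: enter (6,7) at t=3.6800
    y: enter (6,8) at t=4.3186
    y: enter (6,9) at t=5.4733 ← occupied
  → r_1 = 5.4733
beam 2: φ=-90°, α=105°
  dir = (cos 105°, sin 105°) = (-0.2588, 0.9659); from cell (4,4)
  next x-line at t=0.6182, next y-line at t=0.7661; Δt_x=3.8637, Δt_y=1.0353
    x: enter (3,4) at t=0.6182
    y: enter (3,5) at t=0.7661
    y: enter (3,6) at t=1.8014
    y: enter (3,7) at t=2.8367
    y: enter (3,8) at t=3.8719
    x: enter (2,8) at t=4.4819
    y: enter (2,9) at t=4.9072 ← occupied
  → r_2 = 4.9072
beam 3: φ=-45°, α=150°
  dir = (cos 150°, sin 150°) = (-0.8660, 0.5000); from cell (4,4)
  next x-line at t=0.1848, next y-line at t=1.4800; Δt_x=1.1547, Δt_y=2.0000
    x: enter (3,4) at t=0.1848
    x: enter (2,4) at t=1.3395 ← occupied
  → r_3 = 1.3395
beam 4: φ=0°, α=195°
  dir = (cos 195°, sin 195°) = (-0.9659, -0.2588); from cell (4,4)
  next x-line at t=0.1656, next y-line at t=1.0046; Δt_x=1.0353, Δt_y=3.8637
    x: enter (3,4) at t=0.1656
    y: enter (3,3) at t=1.0046
    x: enter (2,3) at t=1.2009
    x: enter (1,3) at t=2.2362
    x: enter (0,3) at t=3.2715 ← occupied
  → r_4 = 3.2715
beam 5: φ=45°, α=240°
  dir = (cos 240°, sin 240°) = (-0.5000, -0.8660); from cell (4,4)
  next x-line at t=0.3200, next y-line at t=0.3002; Δt_x=2.0000, Δt_y=1.1547
    y: enter (4,3) at t=0.3002
    x: enter (3,3) at t=0.3200
    y: enter (3,2) at t=1.4549
    x: enter (2,2) at t=2.3200
    y: enter (2,1) at t=2.6096
    y: enter (2,0) at t=3.7643 ← occupied
  → r_5 = 3.7643
beam 6: φ=90°, α=285°
  dir = (cos 285°, sin 285°) = (0.2588, -0.9659); from cell (4,4)
  next x-line at t=3.2455, next y-line at t=0.2692; Δt_x=3.8637, Δt_y=1.0353
    y: enter (4,3) at t=0.2692
    y: enter (4,2) at t=1.3044 ← occupied
  → r_6 = 1.3044
beam 7: φ=135°, α=330°
  dir = (cos 330°, sin 330°) = (0.8660, -0.5000); from cell (4,4)
  next x-line at t=0.9699, next y-line at t=0.5200; Δt_x=1.1547, Δt_y=2.0000
    y: enter (4,3) at t=0.5200
    x: enter (5,3) at t=0.9699
    x: enter (6,3) at t=2.1246
    y: enter (6,2) at t=2.5200
    x: enter (7,2) at t=3.2793 ← occupied
  → r_7 = 3.2793

ranges = [5.4733, 4.9072, 1.3395, 3.2715, 3.7643, 1.3044, 3.2793]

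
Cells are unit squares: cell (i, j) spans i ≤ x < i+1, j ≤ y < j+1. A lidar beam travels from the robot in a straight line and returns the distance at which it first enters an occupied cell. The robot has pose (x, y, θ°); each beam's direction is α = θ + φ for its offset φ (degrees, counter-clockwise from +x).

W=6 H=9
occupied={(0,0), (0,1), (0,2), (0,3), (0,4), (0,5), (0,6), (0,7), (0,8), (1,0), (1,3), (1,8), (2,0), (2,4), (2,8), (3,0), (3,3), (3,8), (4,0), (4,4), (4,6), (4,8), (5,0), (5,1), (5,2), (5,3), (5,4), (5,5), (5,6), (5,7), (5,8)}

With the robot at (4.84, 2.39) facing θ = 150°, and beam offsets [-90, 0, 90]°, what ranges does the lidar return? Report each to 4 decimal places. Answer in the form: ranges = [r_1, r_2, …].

beam 1: φ=-90°, α=60°
  direction (0.5000, 0.8660); cell (4,2); t to first gridline: x 0.3200, y 0.7044 (then +2.0000 / +1.1547)
    (5,2) via x @ 0.3200  # hit
  → r_1 = 0.3200
beam 2: φ=0°, α=150°
  direction (-0.8660, 0.5000); cell (4,2); t to first gridline: x 0.9699, y 1.2200 (then +1.1547 / +2.0000)
    (3,2) via x @ 0.9699
    (3,3) via y @ 1.2200  # hit
  → r_2 = 1.2200
beam 3: φ=90°, α=240°
  direction (-0.5000, -0.8660); cell (4,2); t to first gridline: x 1.6800, y 0.4503 (then +2.0000 / +1.1547)
    (4,1) via y @ 0.4503
    (4,0) via y @ 1.6050  # hit
  → r_3 = 1.6050

ranges = [0.3200, 1.2200, 1.6050]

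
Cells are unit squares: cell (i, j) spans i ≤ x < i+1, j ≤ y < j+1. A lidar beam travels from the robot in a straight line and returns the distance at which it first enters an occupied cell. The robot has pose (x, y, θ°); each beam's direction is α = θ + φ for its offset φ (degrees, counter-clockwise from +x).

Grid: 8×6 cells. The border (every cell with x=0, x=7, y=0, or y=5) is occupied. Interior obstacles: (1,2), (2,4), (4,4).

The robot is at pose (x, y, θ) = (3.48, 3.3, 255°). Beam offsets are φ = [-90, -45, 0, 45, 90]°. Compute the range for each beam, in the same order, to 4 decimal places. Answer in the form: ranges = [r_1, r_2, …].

beam 1: φ=-90°, α=165°
  cosα=-0.9659 sinα=0.2588 | (3,3) | tMaxX 0.4969 tMaxY 2.7046 | tΔX 1.0353 tΔY 3.8637
    t=0.4969 [x] (2,3)
    t=1.5322 [x] (1,3)
    t=2.5675 [x] (0,3) — stop
  → r_1 = 2.5675
beam 2: φ=-45°, α=210°
  cosα=-0.8660 sinα=-0.5000 | (3,3) | tMaxX 0.5543 tMaxY 0.6000 | tΔX 1.1547 tΔY 2.0000
    t=0.5543 [x] (2,3)
    t=0.6000 [y] (2,2)
    t=1.7090 [x] (1,2) — stop
  → r_2 = 1.7090
beam 3: φ=0°, α=255°
  cosα=-0.2588 sinα=-0.9659 | (3,3) | tMaxX 1.8546 tMaxY 0.3106 | tΔX 3.8637 tΔY 1.0353
    t=0.3106 [y] (3,2)
    t=1.3459 [y] (3,1)
    t=1.8546 [x] (2,1)
    t=2.3811 [y] (2,0) — stop
  → r_3 = 2.3811
beam 4: φ=45°, α=300°
  cosα=0.5000 sinα=-0.8660 | (3,3) | tMaxX 1.0400 tMaxY 0.3464 | tΔX 2.0000 tΔY 1.1547
    t=0.3464 [y] (3,2)
    t=1.0400 [x] (4,2)
    t=1.5011 [y] (4,1)
    t=2.6558 [y] (4,0) — stop
  → r_4 = 2.6558
beam 5: φ=90°, α=345°
  cosα=0.9659 sinα=-0.2588 | (3,3) | tMaxX 0.5383 tMaxY 1.1591 | tΔX 1.0353 tΔY 3.8637
    t=0.5383 [x] (4,3)
    t=1.1591 [y] (4,2)
    t=1.5736 [x] (5,2)
    t=2.6089 [x] (6,2)
    t=3.6442 [x] (7,2) — stop
  → r_5 = 3.6442

ranges = [2.5675, 1.7090, 2.3811, 2.6558, 3.6442]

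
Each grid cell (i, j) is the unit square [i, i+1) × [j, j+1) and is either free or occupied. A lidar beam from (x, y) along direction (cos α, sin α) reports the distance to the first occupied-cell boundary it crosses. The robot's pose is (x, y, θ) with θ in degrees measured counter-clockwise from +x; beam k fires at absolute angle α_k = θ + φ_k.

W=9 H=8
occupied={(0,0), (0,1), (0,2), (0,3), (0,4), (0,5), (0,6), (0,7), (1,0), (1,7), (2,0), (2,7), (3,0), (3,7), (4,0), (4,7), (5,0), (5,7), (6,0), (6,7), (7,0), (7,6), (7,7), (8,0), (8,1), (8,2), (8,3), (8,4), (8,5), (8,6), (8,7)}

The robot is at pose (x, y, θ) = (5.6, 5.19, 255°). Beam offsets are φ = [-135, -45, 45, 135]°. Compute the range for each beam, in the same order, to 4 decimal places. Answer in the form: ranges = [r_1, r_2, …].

ranges = [2.0900, 5.3116, 4.8000, 1.6200]

beam 1: φ=-135°, α=120°
  d=(-0.5000,0.8660)  start (5,5)  tX=1.2000 tY=0.9353  stride 1/|dx|=2.0000 1/|dy|=1.1547
    cross y-line → (5,6), t=0.9353
    cross x-line → (4,6), t=1.2000
    cross y-line → (4,7), t=2.0900 (wall)
  → r_1 = 2.0900
beam 2: φ=-45°, α=210°
  d=(-0.8660,-0.5000)  start (5,5)  tX=0.6928 tY=0.3800  stride 1/|dx|=1.1547 1/|dy|=2.0000
    cross y-line → (5,4), t=0.3800
    cross x-line → (4,4), t=0.6928
    cross x-line → (3,4), t=1.8475
    cross y-line → (3,3), t=2.3800
    cross x-line → (2,3), t=3.0022
    cross x-line → (1,3), t=4.1569
    cross y-line → (1,2), t=4.3800
    cross x-line → (0,2), t=5.3116 (wall)
  → r_2 = 5.3116
beam 3: φ=45°, α=300°
  d=(0.5000,-0.8660)  start (5,5)  tX=0.8000 tY=0.2194  stride 1/|dx|=2.0000 1/|dy|=1.1547
    cross y-line → (5,4), t=0.2194
    cross x-line → (6,4), t=0.8000
    cross y-line → (6,3), t=1.3741
    cross y-line → (6,2), t=2.5288
    cross x-line → (7,2), t=2.8000
    cross y-line → (7,1), t=3.6835
    cross x-line → (8,1), t=4.8000 (wall)
  → r_3 = 4.8000
beam 4: φ=135°, α=30°
  d=(0.8660,0.5000)  start (5,5)  tX=0.4619 tY=1.6200  stride 1/|dx|=1.1547 1/|dy|=2.0000
    cross x-line → (6,5), t=0.4619
    cross x-line → (7,5), t=1.6166
    cross y-line → (7,6), t=1.6200 (wall)
  → r_4 = 1.6200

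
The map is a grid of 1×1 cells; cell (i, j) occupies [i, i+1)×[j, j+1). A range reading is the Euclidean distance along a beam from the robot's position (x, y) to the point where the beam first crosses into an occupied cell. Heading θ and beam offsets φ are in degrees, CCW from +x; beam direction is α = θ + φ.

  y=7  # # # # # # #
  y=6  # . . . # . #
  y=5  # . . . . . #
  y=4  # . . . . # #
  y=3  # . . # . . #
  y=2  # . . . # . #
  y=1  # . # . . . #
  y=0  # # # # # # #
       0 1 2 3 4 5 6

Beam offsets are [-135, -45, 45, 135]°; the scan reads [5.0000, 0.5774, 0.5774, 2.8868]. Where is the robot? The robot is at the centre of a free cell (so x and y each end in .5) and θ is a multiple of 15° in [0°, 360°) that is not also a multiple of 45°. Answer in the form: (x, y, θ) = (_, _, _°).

Enumerate (i+0.5, j+0.5, θ) over the 25 free cells and 16 admissible headings. For each, cast all 4 beams and compare to the given ranges.
  (1.5, 4.5, 120°): beam 1 = 1.9319 ≠ 5.0000 ✗
  (1.5, 5.5, 60°): beam 1 = 3.6235 ≠ 5.0000 ✗
  (3.5, 1.5, 60°): beam 1 = 0.5176 ≠ 5.0000 ✗
  (2.5, 6.5, 195°): beam 1 = 0.5774 ≠ 5.0000 ✗
  …
  (3.5, 6.5, 75°): r_1=5.0000, r_2=0.5774, r_3=0.5774, r_4=2.8868 — all match ✓
No second candidate reproduces the full scan.

(x, y, θ) = (3.5, 6.5, 75°)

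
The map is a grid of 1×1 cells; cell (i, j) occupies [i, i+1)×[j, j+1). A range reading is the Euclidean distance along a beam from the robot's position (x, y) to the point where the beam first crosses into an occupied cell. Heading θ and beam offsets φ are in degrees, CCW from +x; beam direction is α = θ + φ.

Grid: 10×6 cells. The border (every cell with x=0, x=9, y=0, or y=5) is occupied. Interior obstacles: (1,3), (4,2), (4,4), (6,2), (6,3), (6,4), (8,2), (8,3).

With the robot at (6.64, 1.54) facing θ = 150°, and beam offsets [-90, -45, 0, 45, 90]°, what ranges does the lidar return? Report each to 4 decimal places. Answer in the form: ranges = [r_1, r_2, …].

beam 1: φ=-90°, α=60°
  dir = (cos 60°, sin 60°) = (0.5000, 0.8660); from cell (6,1)
  next x-line at t=0.7200, next y-line at t=0.5312; Δt_x=2.0000, Δt_y=1.1547
    y: enter (6,2) at t=0.5312 ← occupied
  → r_1 = 0.5312
beam 2: φ=-45°, α=105°
  dir = (cos 105°, sin 105°) = (-0.2588, 0.9659); from cell (6,1)
  next x-line at t=2.4728, next y-line at t=0.4762; Δt_x=3.8637, Δt_y=1.0353
    y: enter (6,2) at t=0.4762 ← occupied
  → r_2 = 0.4762
beam 3: φ=0°, α=150°
  dir = (cos 150°, sin 150°) = (-0.8660, 0.5000); from cell (6,1)
  next x-line at t=0.7390, next y-line at t=0.9200; Δt_x=1.1547, Δt_y=2.0000
    x: enter (5,1) at t=0.7390
    y: enter (5,2) at t=0.9200
    x: enter (4,2) at t=1.8937 ← occupied
  → r_3 = 1.8937
beam 4: φ=45°, α=195°
  dir = (cos 195°, sin 195°) = (-0.9659, -0.2588); from cell (6,1)
  next x-line at t=0.6626, next y-line at t=2.0864; Δt_x=1.0353, Δt_y=3.8637
    x: enter (5,1) at t=0.6626
    x: enter (4,1) at t=1.6979
    y: enter (4,0) at t=2.0864 ← occupied
  → r_4 = 2.0864
beam 5: φ=90°, α=240°
  dir = (cos 240°, sin 240°) = (-0.5000, -0.8660); from cell (6,1)
  next x-line at t=1.2800, next y-line at t=0.6235; Δt_x=2.0000, Δt_y=1.1547
    y: enter (6,0) at t=0.6235 ← occupied
  → r_5 = 0.6235

ranges = [0.5312, 0.4762, 1.8937, 2.0864, 0.6235]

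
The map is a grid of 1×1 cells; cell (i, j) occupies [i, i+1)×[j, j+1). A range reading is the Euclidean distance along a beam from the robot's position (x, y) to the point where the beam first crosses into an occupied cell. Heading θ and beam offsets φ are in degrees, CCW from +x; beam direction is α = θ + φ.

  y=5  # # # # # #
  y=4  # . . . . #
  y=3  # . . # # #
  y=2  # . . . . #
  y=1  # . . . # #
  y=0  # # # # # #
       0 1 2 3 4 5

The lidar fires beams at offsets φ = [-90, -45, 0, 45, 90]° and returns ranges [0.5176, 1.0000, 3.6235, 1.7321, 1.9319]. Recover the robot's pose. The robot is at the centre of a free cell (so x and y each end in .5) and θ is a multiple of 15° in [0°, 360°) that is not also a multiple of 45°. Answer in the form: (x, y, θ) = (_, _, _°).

(x, y, θ) = (1.5, 4.5, 285°)

Candidates: 13 free-cell centres × 16 headings = 208 poses. Raycast each; keep the one whose scan matches to 4 dp.
  (3.5, 2.5, 150°): beam 1 = 0.5774 ≠ 0.5176 ✗
  (1.5, 2.5, 75°): beam 1 = 2.5882 ≠ 0.5176 ✗
  (1.5, 3.5, 15°): beam 1 = 2.5882 ≠ 0.5176 ✗
  (2.5, 1.5, 150°): beam 1 = 1.7321 ≠ 0.5176 ✗
  …
  (1.5, 4.5, 285°): r_1=0.5176, r_2=1.0000, r_3=3.6235, r_4=1.7321, r_5=1.9319 — all match ✓
Only this pose fits every beam.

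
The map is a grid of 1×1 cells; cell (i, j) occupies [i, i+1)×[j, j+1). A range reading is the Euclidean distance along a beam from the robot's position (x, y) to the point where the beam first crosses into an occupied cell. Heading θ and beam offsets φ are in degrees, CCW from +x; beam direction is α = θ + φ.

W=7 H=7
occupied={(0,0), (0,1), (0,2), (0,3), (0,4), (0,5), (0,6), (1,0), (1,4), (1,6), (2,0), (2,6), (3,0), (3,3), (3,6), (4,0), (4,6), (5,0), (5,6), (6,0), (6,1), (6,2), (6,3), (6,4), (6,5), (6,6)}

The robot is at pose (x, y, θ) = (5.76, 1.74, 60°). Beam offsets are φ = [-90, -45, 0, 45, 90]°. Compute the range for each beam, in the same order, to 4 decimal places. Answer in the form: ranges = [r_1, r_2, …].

beam 1: φ=-90°, α=330°
  dir = (cos 330°, sin 330°) = (0.8660, -0.5000); from cell (5,1)
  next x-line at t=0.2771, next y-line at t=1.4800; Δt_x=1.1547, Δt_y=2.0000
    x: enter (6,1) at t=0.2771 ← occupied
  → r_1 = 0.2771
beam 2: φ=-45°, α=15°
  dir = (cos 15°, sin 15°) = (0.9659, 0.2588); from cell (5,1)
  next x-line at t=0.2485, next y-line at t=1.0046; Δt_x=1.0353, Δt_y=3.8637
    x: enter (6,1) at t=0.2485 ← occupied
  → r_2 = 0.2485
beam 3: φ=0°, α=60°
  dir = (cos 60°, sin 60°) = (0.5000, 0.8660); from cell (5,1)
  next x-line at t=0.4800, next y-line at t=0.3002; Δt_x=2.0000, Δt_y=1.1547
    y: enter (5,2) at t=0.3002
    x: enter (6,2) at t=0.4800 ← occupied
  → r_3 = 0.4800
beam 4: φ=45°, α=105°
  dir = (cos 105°, sin 105°) = (-0.2588, 0.9659); from cell (5,1)
  next x-line at t=2.9364, next y-line at t=0.2692; Δt_x=3.8637, Δt_y=1.0353
    y: enter (5,2) at t=0.2692
    y: enter (5,3) at t=1.3044
    y: enter (5,4) at t=2.3397
    x: enter (4,4) at t=2.9364
    y: enter (4,5) at t=3.3750
    y: enter (4,6) at t=4.4103 ← occupied
  → r_4 = 4.4103
beam 5: φ=90°, α=150°
  dir = (cos 150°, sin 150°) = (-0.8660, 0.5000); from cell (5,1)
  next x-line at t=0.8776, next y-line at t=0.5200; Δt_x=1.1547, Δt_y=2.0000
    y: enter (5,2) at t=0.5200
    x: enter (4,2) at t=0.8776
    x: enter (3,2) at t=2.0323
    y: enter (3,3) at t=2.5200 ← occupied
  → r_5 = 2.5200

ranges = [0.2771, 0.2485, 0.4800, 4.4103, 2.5200]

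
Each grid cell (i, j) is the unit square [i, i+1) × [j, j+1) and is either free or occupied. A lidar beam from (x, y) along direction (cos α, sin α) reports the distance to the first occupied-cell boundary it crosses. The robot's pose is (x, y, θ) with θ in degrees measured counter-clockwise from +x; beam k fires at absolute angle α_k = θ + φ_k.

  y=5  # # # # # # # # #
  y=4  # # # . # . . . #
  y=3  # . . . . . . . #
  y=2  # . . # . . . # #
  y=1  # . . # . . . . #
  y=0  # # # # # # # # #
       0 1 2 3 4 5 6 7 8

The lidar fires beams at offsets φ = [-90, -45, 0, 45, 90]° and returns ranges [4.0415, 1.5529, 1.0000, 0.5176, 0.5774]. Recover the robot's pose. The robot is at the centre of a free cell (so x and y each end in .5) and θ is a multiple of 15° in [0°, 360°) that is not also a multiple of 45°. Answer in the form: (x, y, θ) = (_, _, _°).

Enumerate (i+0.5, j+0.5, θ) over the 22 free cells and 16 admissible headings. For each, cast all 5 beams and compare to the given ranges.
  (5.5, 3.5, 285°): beam 1 = 1.9319 ≠ 4.0415 ✗
  (3.5, 3.5, 75°): beam 1 = 3.6235 ≠ 4.0415 ✗
  (7.5, 3.5, 255°): beam 1 = 2.5882 ≠ 4.0415 ✗
  …
  (7.5, 4.5, 300°): r_1=4.0415, r_2=1.5529, r_3=1.0000, r_4=0.5176, r_5=0.5774 — all match ✓
No second candidate reproduces the full scan.

(x, y, θ) = (7.5, 4.5, 300°)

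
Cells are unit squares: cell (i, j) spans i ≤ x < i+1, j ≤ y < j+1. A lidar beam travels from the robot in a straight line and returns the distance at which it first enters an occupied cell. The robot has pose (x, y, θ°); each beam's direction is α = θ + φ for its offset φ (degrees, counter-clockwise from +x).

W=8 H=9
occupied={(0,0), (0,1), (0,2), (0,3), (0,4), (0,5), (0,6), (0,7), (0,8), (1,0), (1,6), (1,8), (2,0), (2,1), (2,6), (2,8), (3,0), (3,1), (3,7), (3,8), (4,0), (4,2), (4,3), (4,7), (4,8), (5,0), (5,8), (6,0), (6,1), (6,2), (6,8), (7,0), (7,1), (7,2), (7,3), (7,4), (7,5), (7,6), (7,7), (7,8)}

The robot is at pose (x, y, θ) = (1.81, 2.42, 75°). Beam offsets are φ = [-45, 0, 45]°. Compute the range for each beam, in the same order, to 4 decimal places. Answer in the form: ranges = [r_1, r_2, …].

beam 1: φ=-45°, α=30°
  direction (0.8660, 0.5000); cell (1,2); t to first gridline: x 0.2194, y 1.1600 (then +1.1547 / +2.0000)
    (2,2) via x @ 0.2194
    (2,3) via y @ 1.1600
    (3,3) via x @ 1.3741
    (4,3) via x @ 2.5288  # hit
  → r_1 = 2.5288
beam 2: φ=0°, α=75°
  direction (0.2588, 0.9659); cell (1,2); t to first gridline: x 0.7341, y 0.6005 (then +3.8637 / +1.0353)
    (1,3) via y @ 0.6005
    (2,3) via x @ 0.7341
    (2,4) via y @ 1.6357
    (2,5) via y @ 2.6710
    (2,6) via y @ 3.7063  # hit
  → r_2 = 3.7063
beam 3: φ=45°, α=120°
  direction (-0.5000, 0.8660); cell (1,2); t to first gridline: x 1.6200, y 0.6697 (then +2.0000 / +1.1547)
    (1,3) via y @ 0.6697
    (0,3) via x @ 1.6200  # hit
  → r_3 = 1.6200

ranges = [2.5288, 3.7063, 1.6200]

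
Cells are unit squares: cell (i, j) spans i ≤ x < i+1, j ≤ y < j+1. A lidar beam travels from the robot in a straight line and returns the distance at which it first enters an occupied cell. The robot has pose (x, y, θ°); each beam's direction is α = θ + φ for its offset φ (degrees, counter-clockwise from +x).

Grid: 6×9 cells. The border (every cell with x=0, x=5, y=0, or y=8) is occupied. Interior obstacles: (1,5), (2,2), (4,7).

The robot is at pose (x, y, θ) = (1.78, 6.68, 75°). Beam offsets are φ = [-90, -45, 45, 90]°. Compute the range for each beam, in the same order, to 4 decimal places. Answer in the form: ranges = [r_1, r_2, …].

ranges = [3.3336, 2.5634, 1.5242, 0.8075]

beam 1: φ=-90°, α=345°
  cosα=0.9659 sinα=-0.2588 | (1,6) | tMaxX 0.2278 tMaxY 2.6273 | tΔX 1.0353 tΔY 3.8637
    t=0.2278 [x] (2,6)
    t=1.2630 [x] (3,6)
    t=2.2983 [x] (4,6)
    t=2.6273 [y] (4,5)
    t=3.3336 [x] (5,5) — stop
  → r_1 = 3.3336
beam 2: φ=-45°, α=30°
  cosα=0.8660 sinα=0.5000 | (1,6) | tMaxX 0.2540 tMaxY 0.6400 | tΔX 1.1547 tΔY 2.0000
    t=0.2540 [x] (2,6)
    t=0.6400 [y] (2,7)
    t=1.4087 [x] (3,7)
    t=2.5634 [x] (4,7) — stop
  → r_2 = 2.5634
beam 3: φ=45°, α=120°
  cosα=-0.5000 sinα=0.8660 | (1,6) | tMaxX 1.5600 tMaxY 0.3695 | tΔX 2.0000 tΔY 1.1547
    t=0.3695 [y] (1,7)
    t=1.5242 [y] (1,8) — stop
  → r_3 = 1.5242
beam 4: φ=90°, α=165°
  cosα=-0.9659 sinα=0.2588 | (1,6) | tMaxX 0.8075 tMaxY 1.2364 | tΔX 1.0353 tΔY 3.8637
    t=0.8075 [x] (0,6) — stop
  → r_4 = 0.8075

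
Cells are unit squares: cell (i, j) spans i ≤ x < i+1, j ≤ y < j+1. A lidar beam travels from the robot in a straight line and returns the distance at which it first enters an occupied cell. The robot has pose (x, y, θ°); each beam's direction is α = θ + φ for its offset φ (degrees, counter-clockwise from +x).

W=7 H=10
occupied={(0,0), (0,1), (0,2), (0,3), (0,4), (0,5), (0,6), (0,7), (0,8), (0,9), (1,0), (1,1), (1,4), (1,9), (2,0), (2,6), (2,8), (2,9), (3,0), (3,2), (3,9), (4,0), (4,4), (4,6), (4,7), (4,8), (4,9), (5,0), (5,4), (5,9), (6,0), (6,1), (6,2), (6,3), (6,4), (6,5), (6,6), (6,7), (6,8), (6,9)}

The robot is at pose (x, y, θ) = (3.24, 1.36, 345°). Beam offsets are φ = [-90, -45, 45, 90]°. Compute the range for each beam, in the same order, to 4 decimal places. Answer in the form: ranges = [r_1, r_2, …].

beam 1: φ=-90°, α=255°
  direction (-0.2588, -0.9659); cell (3,1); t to first gridline: x 0.9273, y 0.3727 (then +3.8637 / +1.0353)
    (3,0) via y @ 0.3727  # hit
  → r_1 = 0.3727
beam 2: φ=-45°, α=300°
  direction (0.5000, -0.8660); cell (3,1); t to first gridline: x 1.5200, y 0.4157 (then +2.0000 / +1.1547)
    (3,0) via y @ 0.4157  # hit
  → r_2 = 0.4157
beam 3: φ=45°, α=30°
  direction (0.8660, 0.5000); cell (3,1); t to first gridline: x 0.8776, y 1.2800 (then +1.1547 / +2.0000)
    (4,1) via x @ 0.8776
    (4,2) via y @ 1.2800
    (5,2) via x @ 2.0323
    (6,2) via x @ 3.1870  # hit
  → r_3 = 3.1870
beam 4: φ=90°, α=75°
  direction (0.2588, 0.9659); cell (3,1); t to first gridline: x 2.9364, y 0.6626 (then +3.8637 / +1.0353)
    (3,2) via y @ 0.6626  # hit
  → r_4 = 0.6626

ranges = [0.3727, 0.4157, 3.1870, 0.6626]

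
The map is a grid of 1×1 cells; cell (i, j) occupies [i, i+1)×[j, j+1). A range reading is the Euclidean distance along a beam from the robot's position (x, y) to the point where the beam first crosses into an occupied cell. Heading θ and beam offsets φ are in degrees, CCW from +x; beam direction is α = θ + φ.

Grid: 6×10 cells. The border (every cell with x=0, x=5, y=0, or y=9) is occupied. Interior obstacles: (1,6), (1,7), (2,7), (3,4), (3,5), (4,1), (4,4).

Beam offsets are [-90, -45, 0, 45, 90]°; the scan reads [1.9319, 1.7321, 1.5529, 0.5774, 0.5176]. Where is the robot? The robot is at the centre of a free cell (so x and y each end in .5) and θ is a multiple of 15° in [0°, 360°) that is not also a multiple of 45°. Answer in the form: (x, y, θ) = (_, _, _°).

(x, y, θ) = (3.5, 3.5, 15°)

Enumerate (i+0.5, j+0.5, θ) over the 25 free cells and 16 admissible headings. For each, cast all 5 beams and compare to the given ranges.
  (3.5, 8.5, 60°): beam 1 = 1.7321 ≠ 1.9319 ✗
  (2.5, 3.5, 345°): beam 1 = 2.5882 ≠ 1.9319 ✗
  (2.5, 1.5, 210°): beam 1 = 3.0000 ≠ 1.9319 ✗
  (1.5, 3.5, 330°): beam 1 = 1.0000 ≠ 1.9319 ✗
  …
  (3.5, 3.5, 15°): r_1=1.9319, r_2=1.7321, r_3=1.5529, r_4=0.5774, r_5=0.5176 — all match ✓
Unique over the lattice → pose = (3.5, 3.5, 15°).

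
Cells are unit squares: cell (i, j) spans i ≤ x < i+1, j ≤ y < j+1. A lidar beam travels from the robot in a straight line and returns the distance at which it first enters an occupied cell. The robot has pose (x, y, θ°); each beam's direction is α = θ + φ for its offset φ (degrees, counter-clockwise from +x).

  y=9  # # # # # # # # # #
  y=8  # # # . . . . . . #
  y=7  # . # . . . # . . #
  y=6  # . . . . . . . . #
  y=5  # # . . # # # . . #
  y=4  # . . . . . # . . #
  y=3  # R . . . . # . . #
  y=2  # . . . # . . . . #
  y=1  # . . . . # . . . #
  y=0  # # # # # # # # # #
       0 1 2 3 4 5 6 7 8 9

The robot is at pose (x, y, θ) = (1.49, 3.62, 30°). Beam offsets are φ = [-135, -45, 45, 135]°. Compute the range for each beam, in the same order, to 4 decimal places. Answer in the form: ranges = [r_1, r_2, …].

beam 1: φ=-135°, α=255°
  dir = (cos 255°, sin 255°) = (-0.2588, -0.9659); from cell (1,3)
  next x-line at t=1.8932, next y-line at t=0.6419; Δt_x=3.8637, Δt_y=1.0353
    y: enter (1,2) at t=0.6419
    y: enter (1,1) at t=1.6771
    x: enter (0,1) at t=1.8932 ← occupied
  → r_1 = 1.8932
beam 2: φ=-45°, α=345°
  dir = (cos 345°, sin 345°) = (0.9659, -0.2588); from cell (1,3)
  next x-line at t=0.5280, next y-line at t=2.3955; Δt_x=1.0353, Δt_y=3.8637
    x: enter (2,3) at t=0.5280
    x: enter (3,3) at t=1.5633
    y: enter (3,2) at t=2.3955
    x: enter (4,2) at t=2.5985 ← occupied
  → r_2 = 2.5985
beam 3: φ=45°, α=75°
  dir = (cos 75°, sin 75°) = (0.2588, 0.9659); from cell (1,3)
  next x-line at t=1.9705, next y-line at t=0.3934; Δt_x=3.8637, Δt_y=1.0353
    y: enter (1,4) at t=0.3934
    y: enter (1,5) at t=1.4287 ← occupied
  → r_3 = 1.4287
beam 4: φ=135°, α=165°
  dir = (cos 165°, sin 165°) = (-0.9659, 0.2588); from cell (1,3)
  next x-line at t=0.5073, next y-line at t=1.4682; Δt_x=1.0353, Δt_y=3.8637
    x: enter (0,3) at t=0.5073 ← occupied
  → r_4 = 0.5073

ranges = [1.8932, 2.5985, 1.4287, 0.5073]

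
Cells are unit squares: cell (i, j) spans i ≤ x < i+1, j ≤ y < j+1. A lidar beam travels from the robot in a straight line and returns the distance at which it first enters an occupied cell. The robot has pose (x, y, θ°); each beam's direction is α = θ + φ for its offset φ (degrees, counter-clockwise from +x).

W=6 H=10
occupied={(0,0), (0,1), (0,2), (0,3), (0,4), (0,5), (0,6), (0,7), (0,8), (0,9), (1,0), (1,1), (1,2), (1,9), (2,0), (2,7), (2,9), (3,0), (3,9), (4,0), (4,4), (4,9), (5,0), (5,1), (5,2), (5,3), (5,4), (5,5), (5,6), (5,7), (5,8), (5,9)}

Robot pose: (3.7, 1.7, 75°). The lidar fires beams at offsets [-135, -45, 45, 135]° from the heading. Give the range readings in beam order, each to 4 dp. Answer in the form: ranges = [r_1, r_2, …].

beam 1: φ=-135°, α=300°
  dir = (cos 300°, sin 300°) = (0.5000, -0.8660); from cell (3,1)
  next x-line at t=0.6000, next y-line at t=0.8083; Δt_x=2.0000, Δt_y=1.1547
    x: enter (4,1) at t=0.6000
    y: enter (4,0) at t=0.8083 ← occupied
  → r_1 = 0.8083
beam 2: φ=-45°, α=30°
  dir = (cos 30°, sin 30°) = (0.8660, 0.5000); from cell (3,1)
  next x-line at t=0.3464, next y-line at t=0.6000; Δt_x=1.1547, Δt_y=2.0000
    x: enter (4,1) at t=0.3464
    y: enter (4,2) at t=0.6000
    x: enter (5,2) at t=1.5011 ← occupied
  → r_2 = 1.5011
beam 3: φ=45°, α=120°
  dir = (cos 120°, sin 120°) = (-0.5000, 0.8660); from cell (3,1)
  next x-line at t=1.4000, next y-line at t=0.3464; Δt_x=2.0000, Δt_y=1.1547
    y: enter (3,2) at t=0.3464
    x: enter (2,2) at t=1.4000
    y: enter (2,3) at t=1.5011
    y: enter (2,4) at t=2.6558
    x: enter (1,4) at t=3.4000
    y: enter (1,5) at t=3.8105
    y: enter (1,6) at t=4.9652
    x: enter (0,6) at t=5.4000 ← occupied
  → r_3 = 5.4000
beam 4: φ=135°, α=210°
  dir = (cos 210°, sin 210°) = (-0.8660, -0.5000); from cell (3,1)
  next x-line at t=0.8083, next y-line at t=1.4000; Δt_x=1.1547, Δt_y=2.0000
    x: enter (2,1) at t=0.8083
    y: enter (2,0) at t=1.4000 ← occupied
  → r_4 = 1.4000

ranges = [0.8083, 1.5011, 5.4000, 1.4000]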